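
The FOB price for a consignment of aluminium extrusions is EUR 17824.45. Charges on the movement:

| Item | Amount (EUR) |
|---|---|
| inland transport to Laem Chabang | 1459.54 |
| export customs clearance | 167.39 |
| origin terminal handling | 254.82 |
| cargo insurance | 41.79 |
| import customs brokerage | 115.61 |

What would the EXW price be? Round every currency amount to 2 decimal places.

Not relevant to the conversion: brokerage, insurance — on the buyer under both terms; not part of either seller's price.
From FOB to EXW, the seller no longer bears: inland to port, export clearance, origin terminal.
EXW price = 17824.45 − 1459.54 − 167.39 − 254.82 = 15942.70

EXW price: EUR 15942.70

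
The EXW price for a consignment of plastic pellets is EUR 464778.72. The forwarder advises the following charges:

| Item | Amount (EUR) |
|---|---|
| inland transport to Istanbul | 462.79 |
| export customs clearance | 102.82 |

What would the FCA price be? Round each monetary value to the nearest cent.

FCA price: EUR 465344.33

From EXW to FCA, the seller additionally bears: inland to port, export clearance.
FCA price = 464778.72 + 462.79 + 102.82 = 465344.33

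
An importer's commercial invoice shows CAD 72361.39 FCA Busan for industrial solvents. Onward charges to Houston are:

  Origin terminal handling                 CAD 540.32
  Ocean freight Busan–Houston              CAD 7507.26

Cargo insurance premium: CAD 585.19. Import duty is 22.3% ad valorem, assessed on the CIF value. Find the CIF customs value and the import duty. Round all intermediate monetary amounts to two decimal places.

CIF value: CAD 80994.16; import duty: CAD 18061.70

CIF = FCA price + pre-shipment costs + freight + insurance
CIF = 72361.39 + 540.32 + 7507.26 + 585.19 = 80994.16
Import duty = 80994.16 × 22.3% = 18061.70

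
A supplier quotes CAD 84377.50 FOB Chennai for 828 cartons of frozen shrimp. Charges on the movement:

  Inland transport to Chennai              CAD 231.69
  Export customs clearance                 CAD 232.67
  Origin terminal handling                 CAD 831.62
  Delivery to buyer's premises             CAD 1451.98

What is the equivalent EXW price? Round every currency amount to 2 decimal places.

Not relevant to the conversion: delivery — on the buyer under both terms; not part of either seller's price.
From FOB to EXW, the seller no longer bears: inland to port, export clearance, origin terminal.
EXW price = 84377.50 − 231.69 − 232.67 − 831.62 = 83081.52

EXW price: CAD 83081.52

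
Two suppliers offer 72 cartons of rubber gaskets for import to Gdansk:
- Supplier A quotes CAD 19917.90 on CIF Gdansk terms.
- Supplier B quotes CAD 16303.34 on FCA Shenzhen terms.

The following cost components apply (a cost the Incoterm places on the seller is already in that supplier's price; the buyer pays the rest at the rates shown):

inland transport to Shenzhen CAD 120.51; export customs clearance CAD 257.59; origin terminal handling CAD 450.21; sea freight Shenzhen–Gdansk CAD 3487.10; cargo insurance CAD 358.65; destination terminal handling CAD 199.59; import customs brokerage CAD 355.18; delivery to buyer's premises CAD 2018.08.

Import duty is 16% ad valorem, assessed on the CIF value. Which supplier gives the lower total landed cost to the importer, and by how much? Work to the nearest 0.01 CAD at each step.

Supplier A (CIF):
The CIF price already equals the CIF value: 19917.90
Import duty = 19917.90 × 16% = 3186.86
Buyer bears (A): 199.59 + 355.18 + 2018.08 = 2572.85
Landed cost (A) = invoice 19917.90 + 2572.85 + duty 3186.86 = 25677.61
Supplier B (FCA):
CIF value = FCA price + origin terminal + freight + insurance = 16303.34 + 450.21 + 3487.10 + 358.65 = 20599.30
Import duty = 20599.30 × 16% = 3295.89
Buyer bears (B): 450.21 + 3487.10 + 358.65 + 199.59 + 355.18 + 2018.08 = 6868.81
Landed cost (B) = invoice 16303.34 + 6868.81 + duty 3295.89 = 26468.04
Difference = |25677.61 − 26468.04| = 790.43

Supplier A is cheaper by CAD 790.43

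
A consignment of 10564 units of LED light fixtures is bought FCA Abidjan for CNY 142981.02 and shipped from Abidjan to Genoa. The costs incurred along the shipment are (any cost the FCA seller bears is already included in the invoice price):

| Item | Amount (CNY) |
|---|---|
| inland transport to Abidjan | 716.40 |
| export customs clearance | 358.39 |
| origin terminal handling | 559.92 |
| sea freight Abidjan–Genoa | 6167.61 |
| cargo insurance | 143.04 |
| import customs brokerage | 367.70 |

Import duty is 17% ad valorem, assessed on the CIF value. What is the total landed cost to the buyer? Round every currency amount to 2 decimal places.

Total landed cost: CNY 175694.06

FCA: the seller delivers export-cleared goods to the carrier; the buyer bears costs from that point.
Already in the invoice (seller's account under FCA): inland to port, export clearance — exclude.
CIF value = FCA price + origin terminal + freight + insurance = 142981.02 + 559.92 + 6167.61 + 143.04 = 149851.59
Import duty = 149851.59 × 17% = 25474.77
Buyer bears: origin terminal 559.92 + freight 6167.61 + insurance 143.04 + brokerage 367.70 + duty 25474.77 = 32713.04
Landed cost = invoice 142981.02 + 32713.04 = 175694.06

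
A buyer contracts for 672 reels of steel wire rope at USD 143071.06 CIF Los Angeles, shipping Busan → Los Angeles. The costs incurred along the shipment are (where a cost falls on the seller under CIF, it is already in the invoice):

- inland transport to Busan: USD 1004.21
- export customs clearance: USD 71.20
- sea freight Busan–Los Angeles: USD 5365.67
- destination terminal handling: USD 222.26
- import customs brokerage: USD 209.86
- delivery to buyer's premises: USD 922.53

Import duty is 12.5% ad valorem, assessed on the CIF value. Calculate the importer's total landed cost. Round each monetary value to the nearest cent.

Total landed cost: USD 162309.59

CIF: the seller pays costs through ocean freight and marine insurance to the destination port.
Already in the invoice (seller's account under CIF): inland to port, export clearance, freight — exclude.
The CIF price already equals the CIF value: 143071.06
Import duty = 143071.06 × 12.5% = 17883.88
Buyer bears: destination terminal 222.26 + brokerage 209.86 + delivery 922.53 + duty 17883.88 = 19238.53
Landed cost = invoice 143071.06 + 19238.53 = 162309.59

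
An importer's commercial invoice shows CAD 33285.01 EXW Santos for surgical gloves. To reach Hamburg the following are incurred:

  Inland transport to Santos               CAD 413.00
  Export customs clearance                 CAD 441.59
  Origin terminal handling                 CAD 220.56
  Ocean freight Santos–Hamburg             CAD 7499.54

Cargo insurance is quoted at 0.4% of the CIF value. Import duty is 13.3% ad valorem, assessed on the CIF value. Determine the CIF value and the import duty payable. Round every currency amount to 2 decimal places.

Let C be the CIF value. C = EXW price + pre-shipment costs + freight + 0.4% × C
C − 0.4% × C = 33285.01 + 413.00 + 441.59 + 220.56 + 7499.54
0.996 × C = 41859.70
C = 41859.70 / 0.996 = 42027.81
Insurance premium = 0.4% × 42027.81 = 168.11
Import duty = 42027.81 × 13.3% = 5589.70

CIF value: CAD 42027.81; import duty: CAD 5589.70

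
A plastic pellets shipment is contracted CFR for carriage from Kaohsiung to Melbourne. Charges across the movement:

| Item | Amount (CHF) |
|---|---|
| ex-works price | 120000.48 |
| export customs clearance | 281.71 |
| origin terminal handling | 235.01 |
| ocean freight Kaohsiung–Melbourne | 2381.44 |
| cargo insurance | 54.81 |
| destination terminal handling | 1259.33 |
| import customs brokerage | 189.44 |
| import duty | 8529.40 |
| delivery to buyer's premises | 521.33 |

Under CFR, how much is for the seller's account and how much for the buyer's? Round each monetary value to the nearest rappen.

Seller: CHF 122898.64; buyer: CHF 10554.31

CFR: the seller pays costs through ocean freight to the destination port, but not insurance.
Seller's account: goods 120000.48 + export clearance 281.71 + origin terminal 235.01 + freight 2381.44 = 122898.64
Buyer's account: insurance 54.81 + destination terminal 1259.33 + brokerage 189.44 + duty 8529.40 + delivery 521.33 = 10554.31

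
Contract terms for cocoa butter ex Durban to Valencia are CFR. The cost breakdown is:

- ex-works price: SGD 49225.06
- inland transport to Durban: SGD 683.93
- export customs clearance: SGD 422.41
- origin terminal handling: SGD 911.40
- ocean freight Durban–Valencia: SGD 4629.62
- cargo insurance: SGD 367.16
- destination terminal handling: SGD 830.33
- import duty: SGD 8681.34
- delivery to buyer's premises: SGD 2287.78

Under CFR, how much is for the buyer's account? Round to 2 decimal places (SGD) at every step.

CFR: the seller pays costs through ocean freight to the destination port, but not insurance.
Seller's account: goods 49225.06 + inland to port 683.93 + export clearance 422.41 + origin terminal 911.40 + freight 4629.62 = 55872.42
Buyer's account: insurance 367.16 + destination terminal 830.33 + duty 8681.34 + delivery 2287.78 = 12166.61

Buyer's account: SGD 12166.61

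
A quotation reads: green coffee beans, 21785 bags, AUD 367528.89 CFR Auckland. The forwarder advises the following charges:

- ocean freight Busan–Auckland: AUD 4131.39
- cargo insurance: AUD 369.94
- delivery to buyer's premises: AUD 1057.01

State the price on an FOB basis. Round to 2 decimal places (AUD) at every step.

Not relevant to the conversion: insurance, delivery — on the buyer under both terms; not part of either seller's price.
From CFR to FOB, the seller no longer bears: freight.
FOB price = 367528.89 − 4131.39 = 363397.50

FOB price: AUD 363397.50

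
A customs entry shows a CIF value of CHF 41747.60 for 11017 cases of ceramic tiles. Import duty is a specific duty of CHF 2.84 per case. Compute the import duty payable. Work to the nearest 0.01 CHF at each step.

Import duty = 11017 × 2.84 = 31288.28

Import duty: CHF 31288.28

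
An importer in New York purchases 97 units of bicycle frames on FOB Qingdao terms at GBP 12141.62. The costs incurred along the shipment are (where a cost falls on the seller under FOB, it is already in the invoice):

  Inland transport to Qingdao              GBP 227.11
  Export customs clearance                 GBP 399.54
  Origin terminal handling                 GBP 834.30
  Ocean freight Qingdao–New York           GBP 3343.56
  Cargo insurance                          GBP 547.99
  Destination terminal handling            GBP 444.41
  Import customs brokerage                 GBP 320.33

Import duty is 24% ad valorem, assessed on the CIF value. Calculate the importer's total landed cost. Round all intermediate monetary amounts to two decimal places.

FOB: the seller bears costs until goods are on board at the origin port; the buyer bears freight, insurance and all costs thereafter.
Already in the invoice (seller's account under FOB): inland to port, export clearance, origin terminal — exclude.
CIF value = FOB price + freight + insurance = 12141.62 + 3343.56 + 547.99 = 16033.17
Import duty = 16033.17 × 24% = 3847.96
Buyer bears: freight 3343.56 + insurance 547.99 + destination terminal 444.41 + brokerage 320.33 + duty 3847.96 = 8504.25
Landed cost = invoice 12141.62 + 8504.25 = 20645.87

Total landed cost: GBP 20645.87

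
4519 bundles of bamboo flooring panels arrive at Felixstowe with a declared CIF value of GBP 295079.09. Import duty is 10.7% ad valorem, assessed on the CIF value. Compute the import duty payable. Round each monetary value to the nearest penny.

Import duty = 295079.09 × 10.7% = 31573.46

Import duty: GBP 31573.46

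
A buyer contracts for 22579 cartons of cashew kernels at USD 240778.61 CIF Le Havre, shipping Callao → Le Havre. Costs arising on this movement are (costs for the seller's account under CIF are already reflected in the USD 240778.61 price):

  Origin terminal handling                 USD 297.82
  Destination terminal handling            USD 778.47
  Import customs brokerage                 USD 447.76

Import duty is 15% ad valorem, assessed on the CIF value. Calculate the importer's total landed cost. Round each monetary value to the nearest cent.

Total landed cost: USD 278121.63

CIF: the seller pays costs through ocean freight and marine insurance to the destination port.
Already in the invoice (seller's account under CIF): origin terminal — exclude.
The CIF price already equals the CIF value: 240778.61
Import duty = 240778.61 × 15% = 36116.79
Buyer bears: destination terminal 778.47 + brokerage 447.76 + duty 36116.79 = 37343.02
Landed cost = invoice 240778.61 + 37343.02 = 278121.63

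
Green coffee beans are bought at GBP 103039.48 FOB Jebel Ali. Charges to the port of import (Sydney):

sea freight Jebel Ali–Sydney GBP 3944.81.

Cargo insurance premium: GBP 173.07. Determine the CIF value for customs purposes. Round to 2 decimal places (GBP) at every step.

CIF value: GBP 107157.36

CIF = FOB price + freight + insurance
CIF = 103039.48 + 3944.81 + 173.07 = 107157.36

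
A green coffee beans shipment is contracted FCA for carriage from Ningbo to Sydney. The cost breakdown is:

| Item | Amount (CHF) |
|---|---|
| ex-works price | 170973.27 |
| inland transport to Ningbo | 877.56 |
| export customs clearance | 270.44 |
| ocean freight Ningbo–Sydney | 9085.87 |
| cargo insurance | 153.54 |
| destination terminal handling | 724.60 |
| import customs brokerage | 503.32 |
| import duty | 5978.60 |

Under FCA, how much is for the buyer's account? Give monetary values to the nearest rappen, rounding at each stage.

FCA: the seller delivers export-cleared goods to the carrier; the buyer bears costs from that point.
Seller's account: goods 170973.27 + inland to port 877.56 + export clearance 270.44 = 172121.27
Buyer's account: freight 9085.87 + insurance 153.54 + destination terminal 724.60 + brokerage 503.32 + duty 5978.60 = 16445.93

Buyer's account: CHF 16445.93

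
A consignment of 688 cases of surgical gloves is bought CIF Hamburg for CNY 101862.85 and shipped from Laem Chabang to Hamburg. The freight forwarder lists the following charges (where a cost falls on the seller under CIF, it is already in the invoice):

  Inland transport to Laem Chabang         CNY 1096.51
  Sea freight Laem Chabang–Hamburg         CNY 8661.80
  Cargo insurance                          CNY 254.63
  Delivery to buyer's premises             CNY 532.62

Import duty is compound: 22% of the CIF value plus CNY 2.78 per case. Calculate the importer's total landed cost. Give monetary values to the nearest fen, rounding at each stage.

Total landed cost: CNY 126717.94

CIF: the seller pays costs through ocean freight and marine insurance to the destination port.
Already in the invoice (seller's account under CIF): inland to port, freight, insurance — exclude.
The CIF price already equals the CIF value: 101862.85
Ad valorem component: 101862.85 × 22% = 22409.83
Specific component: 688 × 2.78 = 1912.64
Import duty = 22409.83 + 1912.64 = 24322.47
Buyer bears: delivery 532.62 + duty 24322.47 = 24855.09
Landed cost = invoice 101862.85 + 24855.09 = 126717.94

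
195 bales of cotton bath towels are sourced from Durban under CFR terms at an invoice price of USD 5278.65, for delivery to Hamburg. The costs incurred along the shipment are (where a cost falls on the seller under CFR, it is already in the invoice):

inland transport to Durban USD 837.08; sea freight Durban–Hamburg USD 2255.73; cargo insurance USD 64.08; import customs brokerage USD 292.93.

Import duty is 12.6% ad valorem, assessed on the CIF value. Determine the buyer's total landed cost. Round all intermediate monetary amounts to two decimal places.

CFR: the seller pays costs through ocean freight to the destination port, but not insurance.
Already in the invoice (seller's account under CFR): inland to port, freight — exclude.
CIF value = CFR price + insurance = 5278.65 + 64.08 = 5342.73
Import duty = 5342.73 × 12.6% = 673.18
Buyer bears: insurance 64.08 + brokerage 292.93 + duty 673.18 = 1030.19
Landed cost = invoice 5278.65 + 1030.19 = 6308.84

Total landed cost: USD 6308.84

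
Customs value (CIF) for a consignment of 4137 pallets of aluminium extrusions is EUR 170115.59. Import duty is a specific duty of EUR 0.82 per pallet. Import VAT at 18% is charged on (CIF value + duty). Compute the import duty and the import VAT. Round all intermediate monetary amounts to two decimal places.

Import duty: EUR 3392.34; import VAT: EUR 31231.43

Import duty = 4137 × 0.82 = 3392.34
VAT base = CIF + duty = 170115.59 + 3392.34 = 173507.93
Import VAT = 173507.93 × 18% = 31231.43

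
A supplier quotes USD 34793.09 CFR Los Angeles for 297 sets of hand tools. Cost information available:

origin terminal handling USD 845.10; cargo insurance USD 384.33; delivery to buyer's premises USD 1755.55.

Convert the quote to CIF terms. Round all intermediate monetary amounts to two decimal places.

CIF price: USD 35177.42

Not relevant to the conversion: origin terminal — on the seller under both CFR and CIF; already in the CFR price and stays in the CIF price. delivery — on the buyer under both terms; not part of either seller's price.
From CFR to CIF, the seller additionally bears: insurance.
CIF price = 34793.09 + 384.33 = 35177.42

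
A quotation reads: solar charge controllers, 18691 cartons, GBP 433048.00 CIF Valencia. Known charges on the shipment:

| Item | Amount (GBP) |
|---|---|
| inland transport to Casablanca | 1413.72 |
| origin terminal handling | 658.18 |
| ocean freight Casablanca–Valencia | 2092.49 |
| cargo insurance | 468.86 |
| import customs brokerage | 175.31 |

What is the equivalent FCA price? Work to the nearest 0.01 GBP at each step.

Not relevant to the conversion: inland to port — on the seller under both CIF and FCA; already in the CIF price and stays in the FCA price. brokerage — on the buyer under both terms; not part of either seller's price.
From CIF to FCA, the seller no longer bears: origin terminal, freight, insurance.
FCA price = 433048.00 − 658.18 − 2092.49 − 468.86 = 429828.47

FCA price: GBP 429828.47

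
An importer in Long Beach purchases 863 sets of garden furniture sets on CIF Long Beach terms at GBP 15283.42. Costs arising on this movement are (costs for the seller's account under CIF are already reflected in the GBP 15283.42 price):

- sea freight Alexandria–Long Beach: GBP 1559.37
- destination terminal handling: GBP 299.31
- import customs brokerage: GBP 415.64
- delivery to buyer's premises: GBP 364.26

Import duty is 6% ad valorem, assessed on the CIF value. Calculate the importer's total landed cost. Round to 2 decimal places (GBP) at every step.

CIF: the seller pays costs through ocean freight and marine insurance to the destination port.
Already in the invoice (seller's account under CIF): freight — exclude.
The CIF price already equals the CIF value: 15283.42
Import duty = 15283.42 × 6% = 917.01
Buyer bears: destination terminal 299.31 + brokerage 415.64 + delivery 364.26 + duty 917.01 = 1996.22
Landed cost = invoice 15283.42 + 1996.22 = 17279.64

Total landed cost: GBP 17279.64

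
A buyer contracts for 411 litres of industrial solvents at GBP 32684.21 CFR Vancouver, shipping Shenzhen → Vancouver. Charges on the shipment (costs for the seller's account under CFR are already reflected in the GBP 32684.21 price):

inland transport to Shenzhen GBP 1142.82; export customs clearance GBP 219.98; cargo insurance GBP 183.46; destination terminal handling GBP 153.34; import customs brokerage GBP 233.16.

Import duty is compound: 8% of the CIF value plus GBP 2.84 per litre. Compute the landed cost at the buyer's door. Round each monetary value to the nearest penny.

CFR: the seller pays costs through ocean freight to the destination port, but not insurance.
Already in the invoice (seller's account under CFR): inland to port, export clearance — exclude.
CIF value = CFR price + insurance = 32684.21 + 183.46 = 32867.67
Ad valorem component: 32867.67 × 8% = 2629.41
Specific component: 411 × 2.84 = 1167.24
Import duty = 2629.41 + 1167.24 = 3796.65
Buyer bears: insurance 183.46 + destination terminal 153.34 + brokerage 233.16 + duty 3796.65 = 4366.61
Landed cost = invoice 32684.21 + 4366.61 = 37050.82

Total landed cost: GBP 37050.82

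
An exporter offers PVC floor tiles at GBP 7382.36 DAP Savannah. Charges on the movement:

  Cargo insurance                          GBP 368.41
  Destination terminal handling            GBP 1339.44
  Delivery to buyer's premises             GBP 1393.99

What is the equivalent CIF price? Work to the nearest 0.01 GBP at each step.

CIF price: GBP 4648.93

Not relevant to the conversion: insurance — on the seller under both DAP and CIF; already in the DAP price and stays in the CIF price.
From DAP to CIF, the seller no longer bears: destination terminal, delivery.
CIF price = 7382.36 − 1339.44 − 1393.99 = 4648.93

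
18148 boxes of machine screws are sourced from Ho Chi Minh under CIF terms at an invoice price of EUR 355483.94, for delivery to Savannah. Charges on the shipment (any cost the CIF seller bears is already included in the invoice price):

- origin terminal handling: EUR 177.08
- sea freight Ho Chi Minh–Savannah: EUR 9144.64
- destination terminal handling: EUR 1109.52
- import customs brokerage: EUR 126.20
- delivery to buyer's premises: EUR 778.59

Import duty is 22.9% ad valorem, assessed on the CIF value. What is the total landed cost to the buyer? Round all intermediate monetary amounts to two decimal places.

CIF: the seller pays costs through ocean freight and marine insurance to the destination port.
Already in the invoice (seller's account under CIF): origin terminal, freight — exclude.
The CIF price already equals the CIF value: 355483.94
Import duty = 355483.94 × 22.9% = 81405.82
Buyer bears: destination terminal 1109.52 + brokerage 126.20 + delivery 778.59 + duty 81405.82 = 83420.13
Landed cost = invoice 355483.94 + 83420.13 = 438904.07

Total landed cost: EUR 438904.07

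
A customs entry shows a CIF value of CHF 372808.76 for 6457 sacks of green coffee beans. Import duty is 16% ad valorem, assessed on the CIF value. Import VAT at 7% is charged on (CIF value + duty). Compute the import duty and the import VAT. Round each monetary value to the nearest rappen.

Import duty: CHF 59649.40; import VAT: CHF 30272.07

Import duty = 372808.76 × 16% = 59649.40
VAT base = CIF + duty = 372808.76 + 59649.40 = 432458.16
Import VAT = 432458.16 × 7% = 30272.07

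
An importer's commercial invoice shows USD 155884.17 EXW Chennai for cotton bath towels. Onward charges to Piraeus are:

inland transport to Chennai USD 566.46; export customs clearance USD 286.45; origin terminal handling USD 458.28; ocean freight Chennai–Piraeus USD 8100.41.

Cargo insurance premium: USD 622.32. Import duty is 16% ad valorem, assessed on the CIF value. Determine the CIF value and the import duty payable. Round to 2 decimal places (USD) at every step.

CIF value: USD 165918.09; import duty: USD 26546.89

CIF = EXW price + pre-shipment costs + freight + insurance
CIF = 155884.17 + 566.46 + 286.45 + 458.28 + 8100.41 + 622.32 = 165918.09
Import duty = 165918.09 × 16% = 26546.89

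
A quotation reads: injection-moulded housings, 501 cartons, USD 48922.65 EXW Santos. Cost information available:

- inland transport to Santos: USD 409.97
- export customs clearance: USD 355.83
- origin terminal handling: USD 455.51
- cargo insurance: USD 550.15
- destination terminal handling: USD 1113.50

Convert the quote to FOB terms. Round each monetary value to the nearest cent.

FOB price: USD 50143.96

Not relevant to the conversion: insurance, destination terminal — on the buyer under both terms; not part of either seller's price.
From EXW to FOB, the seller additionally bears: inland to port, export clearance, origin terminal.
FOB price = 48922.65 + 409.97 + 355.83 + 455.51 = 50143.96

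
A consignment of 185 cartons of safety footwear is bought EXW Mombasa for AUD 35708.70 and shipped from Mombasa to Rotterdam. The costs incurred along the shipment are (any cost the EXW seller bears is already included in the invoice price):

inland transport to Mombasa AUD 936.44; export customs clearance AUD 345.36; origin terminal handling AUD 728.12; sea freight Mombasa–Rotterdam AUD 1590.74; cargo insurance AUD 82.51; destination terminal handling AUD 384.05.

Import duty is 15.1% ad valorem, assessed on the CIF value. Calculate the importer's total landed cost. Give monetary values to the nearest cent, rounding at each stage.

EXW: the seller makes goods available at their premises; the buyer bears all onward costs.
CIF value = EXW price + inland to port + export clearance + origin terminal + freight + insurance = 35708.70 + 936.44 + 345.36 + 728.12 + 1590.74 + 82.51 = 39391.87
Import duty = 39391.87 × 15.1% = 5948.17
Buyer bears: inland to port 936.44 + export clearance 345.36 + origin terminal 728.12 + freight 1590.74 + insurance 82.51 + destination terminal 384.05 + duty 5948.17 = 10015.39
Landed cost = invoice 35708.70 + 10015.39 = 45724.09

Total landed cost: AUD 45724.09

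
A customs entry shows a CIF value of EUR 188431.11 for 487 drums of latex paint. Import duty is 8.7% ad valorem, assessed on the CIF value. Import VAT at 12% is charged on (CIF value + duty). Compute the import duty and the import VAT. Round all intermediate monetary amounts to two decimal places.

Import duty = 188431.11 × 8.7% = 16393.51
VAT base = CIF + duty = 188431.11 + 16393.51 = 204824.62
Import VAT = 204824.62 × 12% = 24578.95

Import duty: EUR 16393.51; import VAT: EUR 24578.95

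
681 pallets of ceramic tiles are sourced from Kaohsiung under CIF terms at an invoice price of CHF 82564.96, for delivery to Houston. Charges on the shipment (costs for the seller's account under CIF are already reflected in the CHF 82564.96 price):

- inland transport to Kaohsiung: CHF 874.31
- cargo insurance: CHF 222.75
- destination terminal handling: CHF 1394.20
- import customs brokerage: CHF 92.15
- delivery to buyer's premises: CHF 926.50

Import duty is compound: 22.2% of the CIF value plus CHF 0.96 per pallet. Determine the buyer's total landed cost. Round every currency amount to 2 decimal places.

CIF: the seller pays costs through ocean freight and marine insurance to the destination port.
Already in the invoice (seller's account under CIF): inland to port, insurance — exclude.
The CIF price already equals the CIF value: 82564.96
Ad valorem component: 82564.96 × 22.2% = 18329.42
Specific component: 681 × 0.96 = 653.76
Import duty = 18329.42 + 653.76 = 18983.18
Buyer bears: destination terminal 1394.20 + brokerage 92.15 + delivery 926.50 + duty 18983.18 = 21396.03
Landed cost = invoice 82564.96 + 21396.03 = 103960.99

Total landed cost: CHF 103960.99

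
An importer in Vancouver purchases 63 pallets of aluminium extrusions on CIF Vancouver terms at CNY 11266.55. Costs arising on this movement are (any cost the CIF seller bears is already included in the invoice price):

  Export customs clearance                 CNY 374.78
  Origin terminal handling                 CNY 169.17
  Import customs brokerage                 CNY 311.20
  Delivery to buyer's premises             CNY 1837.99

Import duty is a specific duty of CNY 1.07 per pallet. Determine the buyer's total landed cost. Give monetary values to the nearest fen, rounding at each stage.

CIF: the seller pays costs through ocean freight and marine insurance to the destination port.
Already in the invoice (seller's account under CIF): export clearance, origin terminal — exclude.
The CIF price already equals the CIF value: 11266.55
Import duty = 63 × 1.07 = 67.41
Buyer bears: brokerage 311.20 + delivery 1837.99 + duty 67.41 = 2216.60
Landed cost = invoice 11266.55 + 2216.60 = 13483.15

Total landed cost: CNY 13483.15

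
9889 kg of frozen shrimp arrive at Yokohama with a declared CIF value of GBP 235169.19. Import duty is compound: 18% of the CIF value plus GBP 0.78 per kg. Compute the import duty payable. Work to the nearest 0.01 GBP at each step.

Import duty: GBP 50043.87

Ad valorem component: 235169.19 × 18% = 42330.45
Specific component: 9889 × 0.78 = 7713.42
Import duty = 42330.45 + 7713.42 = 50043.87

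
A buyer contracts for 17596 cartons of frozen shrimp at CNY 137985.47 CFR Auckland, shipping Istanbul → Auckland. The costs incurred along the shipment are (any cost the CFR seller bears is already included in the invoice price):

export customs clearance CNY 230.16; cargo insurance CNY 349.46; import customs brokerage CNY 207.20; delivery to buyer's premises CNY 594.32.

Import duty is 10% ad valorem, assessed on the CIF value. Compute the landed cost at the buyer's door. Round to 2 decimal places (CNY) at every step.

CFR: the seller pays costs through ocean freight to the destination port, but not insurance.
Already in the invoice (seller's account under CFR): export clearance — exclude.
CIF value = CFR price + insurance = 137985.47 + 349.46 = 138334.93
Import duty = 138334.93 × 10% = 13833.49
Buyer bears: insurance 349.46 + brokerage 207.20 + delivery 594.32 + duty 13833.49 = 14984.47
Landed cost = invoice 137985.47 + 14984.47 = 152969.94

Total landed cost: CNY 152969.94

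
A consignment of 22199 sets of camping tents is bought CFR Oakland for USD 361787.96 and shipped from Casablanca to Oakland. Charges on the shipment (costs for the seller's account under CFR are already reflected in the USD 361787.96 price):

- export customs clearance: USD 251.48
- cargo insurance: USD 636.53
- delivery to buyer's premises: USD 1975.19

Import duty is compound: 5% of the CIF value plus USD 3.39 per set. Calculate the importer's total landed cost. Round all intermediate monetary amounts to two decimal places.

CFR: the seller pays costs through ocean freight to the destination port, but not insurance.
Already in the invoice (seller's account under CFR): export clearance — exclude.
CIF value = CFR price + insurance = 361787.96 + 636.53 = 362424.49
Ad valorem component: 362424.49 × 5% = 18121.22
Specific component: 22199 × 3.39 = 75254.61
Import duty = 18121.22 + 75254.61 = 93375.83
Buyer bears: insurance 636.53 + delivery 1975.19 + duty 93375.83 = 95987.55
Landed cost = invoice 361787.96 + 95987.55 = 457775.51

Total landed cost: USD 457775.51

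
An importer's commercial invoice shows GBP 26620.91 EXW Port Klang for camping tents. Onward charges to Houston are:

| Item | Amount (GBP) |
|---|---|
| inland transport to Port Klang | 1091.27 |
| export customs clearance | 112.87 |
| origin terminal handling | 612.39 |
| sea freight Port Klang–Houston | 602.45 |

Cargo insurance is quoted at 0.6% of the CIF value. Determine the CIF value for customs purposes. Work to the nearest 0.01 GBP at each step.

CIF value: GBP 29215.18

Let C be the CIF value. C = EXW price + pre-shipment costs + freight + 0.6% × C
C − 0.6% × C = 26620.91 + 1091.27 + 112.87 + 612.39 + 602.45
0.994 × C = 29039.89
C = 29039.89 / 0.994 = 29215.18
Insurance premium = 0.6% × 29215.18 = 175.29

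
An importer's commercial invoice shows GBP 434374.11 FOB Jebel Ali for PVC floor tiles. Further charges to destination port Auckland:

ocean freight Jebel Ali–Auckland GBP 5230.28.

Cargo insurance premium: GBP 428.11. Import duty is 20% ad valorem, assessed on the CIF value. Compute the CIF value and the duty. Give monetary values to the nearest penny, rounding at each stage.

CIF value: GBP 440032.50; import duty: GBP 88006.50

CIF = FOB price + freight + insurance
CIF = 434374.11 + 5230.28 + 428.11 = 440032.50
Import duty = 440032.50 × 20% = 88006.50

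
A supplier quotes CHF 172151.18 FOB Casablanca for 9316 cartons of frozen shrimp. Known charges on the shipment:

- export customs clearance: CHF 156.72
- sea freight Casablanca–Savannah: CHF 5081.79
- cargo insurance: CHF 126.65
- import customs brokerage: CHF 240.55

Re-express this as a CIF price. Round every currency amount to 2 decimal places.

CIF price: CHF 177359.62

Not relevant to the conversion: export clearance — on the seller under both FOB and CIF; already in the FOB price and stays in the CIF price. brokerage — on the buyer under both terms; not part of either seller's price.
From FOB to CIF, the seller additionally bears: freight, insurance.
CIF price = 172151.18 + 5081.79 + 126.65 = 177359.62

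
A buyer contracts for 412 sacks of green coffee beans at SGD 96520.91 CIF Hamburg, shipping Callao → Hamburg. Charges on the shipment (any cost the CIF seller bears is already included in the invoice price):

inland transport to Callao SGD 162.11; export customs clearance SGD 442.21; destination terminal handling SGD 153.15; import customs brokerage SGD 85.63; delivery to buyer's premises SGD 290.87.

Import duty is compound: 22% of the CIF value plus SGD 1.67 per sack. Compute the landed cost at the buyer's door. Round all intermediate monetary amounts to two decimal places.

CIF: the seller pays costs through ocean freight and marine insurance to the destination port.
Already in the invoice (seller's account under CIF): inland to port, export clearance — exclude.
The CIF price already equals the CIF value: 96520.91
Ad valorem component: 96520.91 × 22% = 21234.60
Specific component: 412 × 1.67 = 688.04
Import duty = 21234.60 + 688.04 = 21922.64
Buyer bears: destination terminal 153.15 + brokerage 85.63 + delivery 290.87 + duty 21922.64 = 22452.29
Landed cost = invoice 96520.91 + 22452.29 = 118973.20

Total landed cost: SGD 118973.20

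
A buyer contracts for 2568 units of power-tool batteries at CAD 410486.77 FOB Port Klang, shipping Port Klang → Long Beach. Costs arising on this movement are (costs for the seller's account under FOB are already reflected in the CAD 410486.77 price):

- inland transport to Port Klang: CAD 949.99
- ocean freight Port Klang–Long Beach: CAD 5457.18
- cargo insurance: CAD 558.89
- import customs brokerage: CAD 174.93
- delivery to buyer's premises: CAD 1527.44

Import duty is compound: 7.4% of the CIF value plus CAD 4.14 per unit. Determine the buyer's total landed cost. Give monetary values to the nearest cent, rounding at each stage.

Total landed cost: CAD 459657.94

FOB: the seller bears costs until goods are on board at the origin port; the buyer bears freight, insurance and all costs thereafter.
Already in the invoice (seller's account under FOB): inland to port — exclude.
CIF value = FOB price + freight + insurance = 410486.77 + 5457.18 + 558.89 = 416502.84
Ad valorem component: 416502.84 × 7.4% = 30821.21
Specific component: 2568 × 4.14 = 10631.52
Import duty = 30821.21 + 10631.52 = 41452.73
Buyer bears: freight 5457.18 + insurance 558.89 + brokerage 174.93 + delivery 1527.44 + duty 41452.73 = 49171.17
Landed cost = invoice 410486.77 + 49171.17 = 459657.94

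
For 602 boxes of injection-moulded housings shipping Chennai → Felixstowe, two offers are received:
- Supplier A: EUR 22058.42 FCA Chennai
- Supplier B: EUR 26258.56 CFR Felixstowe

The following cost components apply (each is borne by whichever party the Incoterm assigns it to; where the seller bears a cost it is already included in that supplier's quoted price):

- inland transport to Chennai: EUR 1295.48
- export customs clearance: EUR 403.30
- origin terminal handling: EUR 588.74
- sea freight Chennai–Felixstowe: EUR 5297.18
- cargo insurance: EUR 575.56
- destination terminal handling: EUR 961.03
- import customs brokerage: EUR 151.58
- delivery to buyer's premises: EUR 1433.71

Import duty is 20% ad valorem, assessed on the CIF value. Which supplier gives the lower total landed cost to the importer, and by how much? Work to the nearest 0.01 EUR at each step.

Supplier A (FCA):
CIF value = FCA price + origin terminal + freight + insurance = 22058.42 + 588.74 + 5297.18 + 575.56 = 28519.90
Import duty = 28519.90 × 20% = 5703.98
Buyer bears (A): 588.74 + 5297.18 + 575.56 + 961.03 + 151.58 + 1433.71 = 9007.80
Landed cost (A) = invoice 22058.42 + 9007.80 + duty 5703.98 = 36770.20
Supplier B (CFR):
CIF value = CFR price + insurance = 26258.56 + 575.56 = 26834.12
Import duty = 26834.12 × 20% = 5366.82
Buyer bears (B): 575.56 + 961.03 + 151.58 + 1433.71 = 3121.88
Landed cost (B) = invoice 26258.56 + 3121.88 + duty 5366.82 = 34747.26
Difference = |36770.20 − 34747.26| = 2022.94

Supplier B is cheaper by EUR 2022.94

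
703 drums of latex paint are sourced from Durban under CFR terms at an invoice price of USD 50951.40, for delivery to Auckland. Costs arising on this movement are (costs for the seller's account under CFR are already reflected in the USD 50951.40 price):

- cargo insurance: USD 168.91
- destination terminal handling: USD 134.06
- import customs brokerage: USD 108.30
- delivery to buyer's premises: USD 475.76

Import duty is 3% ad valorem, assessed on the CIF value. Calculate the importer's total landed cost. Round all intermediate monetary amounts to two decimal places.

Total landed cost: USD 53372.04

CFR: the seller pays costs through ocean freight to the destination port, but not insurance.
CIF value = CFR price + insurance = 50951.40 + 168.91 = 51120.31
Import duty = 51120.31 × 3% = 1533.61
Buyer bears: insurance 168.91 + destination terminal 134.06 + brokerage 108.30 + delivery 475.76 + duty 1533.61 = 2420.64
Landed cost = invoice 50951.40 + 2420.64 = 53372.04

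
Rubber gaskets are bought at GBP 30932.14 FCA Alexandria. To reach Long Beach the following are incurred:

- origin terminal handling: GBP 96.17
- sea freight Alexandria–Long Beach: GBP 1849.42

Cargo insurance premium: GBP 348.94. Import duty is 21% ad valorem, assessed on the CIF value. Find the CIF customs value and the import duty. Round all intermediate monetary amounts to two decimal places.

CIF value: GBP 33226.67; import duty: GBP 6977.60

CIF = FCA price + pre-shipment costs + freight + insurance
CIF = 30932.14 + 96.17 + 1849.42 + 348.94 = 33226.67
Import duty = 33226.67 × 21% = 6977.60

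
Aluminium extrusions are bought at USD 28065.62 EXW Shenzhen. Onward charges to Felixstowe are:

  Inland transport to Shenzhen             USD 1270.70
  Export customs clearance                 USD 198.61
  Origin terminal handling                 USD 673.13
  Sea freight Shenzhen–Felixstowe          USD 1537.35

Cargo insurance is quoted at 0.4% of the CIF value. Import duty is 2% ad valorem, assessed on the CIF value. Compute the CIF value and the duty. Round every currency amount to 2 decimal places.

Let C be the CIF value. C = EXW price + pre-shipment costs + freight + 0.4% × C
C − 0.4% × C = 28065.62 + 1270.70 + 198.61 + 673.13 + 1537.35
0.996 × C = 31745.41
C = 31745.41 / 0.996 = 31872.90
Insurance premium = 0.4% × 31872.90 = 127.49
Import duty = 31872.90 × 2% = 637.46

CIF value: USD 31872.90; import duty: USD 637.46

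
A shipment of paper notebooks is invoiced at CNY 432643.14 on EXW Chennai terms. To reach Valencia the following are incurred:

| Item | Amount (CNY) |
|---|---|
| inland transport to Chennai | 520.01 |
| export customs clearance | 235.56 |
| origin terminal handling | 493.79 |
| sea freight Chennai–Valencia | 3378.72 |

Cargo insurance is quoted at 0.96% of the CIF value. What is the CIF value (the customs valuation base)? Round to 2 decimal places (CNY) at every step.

CIF value: CNY 441509.71

Let C be the CIF value. C = EXW price + pre-shipment costs + freight + 0.96% × C
C − 0.96% × C = 432643.14 + 520.01 + 235.56 + 493.79 + 3378.72
0.9904 × C = 437271.22
C = 437271.22 / 0.9904 = 441509.71
Insurance premium = 0.96% × 441509.71 = 4238.49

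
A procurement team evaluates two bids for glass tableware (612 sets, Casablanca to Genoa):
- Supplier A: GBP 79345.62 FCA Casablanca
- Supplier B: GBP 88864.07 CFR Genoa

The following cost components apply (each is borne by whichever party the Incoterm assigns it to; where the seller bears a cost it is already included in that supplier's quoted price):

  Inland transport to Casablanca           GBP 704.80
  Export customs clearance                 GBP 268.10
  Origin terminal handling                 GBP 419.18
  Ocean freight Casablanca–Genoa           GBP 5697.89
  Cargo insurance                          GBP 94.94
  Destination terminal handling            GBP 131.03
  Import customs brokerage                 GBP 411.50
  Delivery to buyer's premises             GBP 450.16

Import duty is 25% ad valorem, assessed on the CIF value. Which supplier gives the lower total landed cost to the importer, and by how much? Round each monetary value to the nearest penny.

Supplier A (FCA):
CIF value = FCA price + origin terminal + freight + insurance = 79345.62 + 419.18 + 5697.89 + 94.94 = 85557.63
Import duty = 85557.63 × 25% = 21389.41
Buyer bears (A): 419.18 + 5697.89 + 94.94 + 131.03 + 411.50 + 450.16 = 7204.70
Landed cost (A) = invoice 79345.62 + 7204.70 + duty 21389.41 = 107939.73
Supplier B (CFR):
CIF value = CFR price + insurance = 88864.07 + 94.94 = 88959.01
Import duty = 88959.01 × 25% = 22239.75
Buyer bears (B): 94.94 + 131.03 + 411.50 + 450.16 = 1087.63
Landed cost (B) = invoice 88864.07 + 1087.63 + duty 22239.75 = 112191.45
Difference = |107939.73 − 112191.45| = 4251.72

Supplier A is cheaper by GBP 4251.72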